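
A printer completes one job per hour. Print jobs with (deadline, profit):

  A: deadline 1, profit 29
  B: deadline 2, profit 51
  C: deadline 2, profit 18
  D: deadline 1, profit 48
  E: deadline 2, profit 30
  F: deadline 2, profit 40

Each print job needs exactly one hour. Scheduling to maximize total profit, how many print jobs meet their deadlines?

By profit: B(d2,51), D(d1,48), F(d2,40), E(d2,30), A(d1,29), C(d2,18)
B→slot 2; D→slot 1; F skipped; E skipped; A skipped; C skipped.
2 of 6 scheduled.

2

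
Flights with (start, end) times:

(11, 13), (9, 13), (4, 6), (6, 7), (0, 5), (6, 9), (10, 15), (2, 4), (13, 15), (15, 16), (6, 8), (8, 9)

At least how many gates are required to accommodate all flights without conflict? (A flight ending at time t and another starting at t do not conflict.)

3

The answer is the maximum number of intervals overlapping at any instant.
Events (time:±→running): 0:+→1 2:+→2 4:-→1 4:+→2 5:-→1 6:-→0 6:+→1 6:+→2 6:+→3 … peak 3.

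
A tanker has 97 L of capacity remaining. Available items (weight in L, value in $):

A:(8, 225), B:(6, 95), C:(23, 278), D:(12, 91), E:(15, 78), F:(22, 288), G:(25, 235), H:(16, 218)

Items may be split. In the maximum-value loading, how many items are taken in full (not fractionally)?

5

Sort by value per unit weight and fill in that order.
Ratios (sorted): A 28.12, B 15.83, H 13.62, F 13.09, C 12.09, G 9.40, D 7.58, E 5.20
take A (8 @ 225); take B (6 @ 95); take H (16 @ 218); take F (22 @ 288); take C (23 @ 278); take 22/25 of G → 206.80. Capacity used 97/97.
5 item(s) taken whole; one partial (take 22/25 of G).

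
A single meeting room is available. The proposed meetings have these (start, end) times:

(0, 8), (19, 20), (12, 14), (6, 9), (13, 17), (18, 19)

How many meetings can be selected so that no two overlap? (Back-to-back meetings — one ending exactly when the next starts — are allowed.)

Sorted by end: (0,8)  (6,9)  (12,14)  (13,17)  (18,19)  (19,20)
take (0,8); skip (6,9); take (12,14); take (18,19); take (19,20).
Selected 4 meetings.

4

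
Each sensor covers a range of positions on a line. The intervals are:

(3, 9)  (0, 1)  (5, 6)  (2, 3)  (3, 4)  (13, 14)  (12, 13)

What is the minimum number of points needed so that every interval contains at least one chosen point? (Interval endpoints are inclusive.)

4

Process intervals by earliest right end; each time one isn't hit yet, stab at its right endpoint.
By right end: [0,1]  [2,3]  [3,4]  [5,6]  [3,9]  [12,13]  [13,14]
[0,1] uncovered → point at 1; [2,3] uncovered → point at 3; [5,6] uncovered → point at 6; [12,13] uncovered → point at 13.
Points: 1, 3, 6, 13 (4 total).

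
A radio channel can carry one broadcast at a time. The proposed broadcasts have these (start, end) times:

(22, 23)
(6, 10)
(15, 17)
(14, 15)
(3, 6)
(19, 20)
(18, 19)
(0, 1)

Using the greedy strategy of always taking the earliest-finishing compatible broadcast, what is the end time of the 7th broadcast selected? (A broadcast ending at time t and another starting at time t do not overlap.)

Sorted by end: (0,1)  (3,6)  (6,10)  (14,15)  (15,17)  (18,19)  (19,20)  (22,23)
take (0,1); take (3,6); take (6,10); take (14,15); take (15,17); take (18,19); take (19,20); take (22,23).
Selected: (0,1) (3,6) (6,10) (14,15) (15,17) (18,19) (19,20) (22,23)

20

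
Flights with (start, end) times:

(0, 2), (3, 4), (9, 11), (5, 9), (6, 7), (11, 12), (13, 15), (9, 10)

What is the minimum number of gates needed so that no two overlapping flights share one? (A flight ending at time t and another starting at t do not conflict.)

starts: [0, 3, 5, 6, 9, 9, 11, 13]
ends:   [2, 4, 7, 9, 10, 11, 12, 15]
s0→1 e2→0 s3→1 e4→0 s5→1 s6→2  — peak 2.

2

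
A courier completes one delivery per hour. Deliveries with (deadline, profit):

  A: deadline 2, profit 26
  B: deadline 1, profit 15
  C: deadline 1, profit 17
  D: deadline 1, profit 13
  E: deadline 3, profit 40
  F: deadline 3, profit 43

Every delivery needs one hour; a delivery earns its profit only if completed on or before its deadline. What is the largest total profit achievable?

109

By profit: F(d3,43), E(d3,40), A(d2,26), C(d1,17), B(d1,15), D(d1,13)
F→slot 3; E→slot 2; A→slot 1; C skipped; B skipped; D skipped.
Profit = 26 + 40 + 43 = 109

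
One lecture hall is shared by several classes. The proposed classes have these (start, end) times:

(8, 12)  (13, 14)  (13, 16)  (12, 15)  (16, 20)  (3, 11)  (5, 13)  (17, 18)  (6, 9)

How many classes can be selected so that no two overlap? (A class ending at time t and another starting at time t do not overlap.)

3

Sorted by end: (6,9)  (3,11)  (8,12)  (5,13)  (13,14)  (12,15)  (13,16)  (17,18)  (16,20)
take (6,9); skip (5,13); take (13,14); skip (12,15); take (17,18).
Selected 3 classes.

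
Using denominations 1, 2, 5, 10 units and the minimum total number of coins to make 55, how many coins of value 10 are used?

5

Use the largest denomination that fits, subtract, and repeat.
55 = 5×10 + 1×5
Count of 10: 5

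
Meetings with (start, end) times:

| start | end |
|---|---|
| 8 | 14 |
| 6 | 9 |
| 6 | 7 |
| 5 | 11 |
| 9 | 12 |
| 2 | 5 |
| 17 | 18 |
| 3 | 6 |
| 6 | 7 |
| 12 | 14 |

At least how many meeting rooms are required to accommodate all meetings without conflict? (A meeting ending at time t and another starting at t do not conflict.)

starts: [2, 3, 5, 6, 6, 6, 8, 9, 12, 17]
ends:   [5, 6, 7, 7, 9, 11, 12, 14, 14, 18]
s2→1 s3→2 e5→1 s5→2 e6→1 s6→2 s6→3 s6→4  — peak 4.

4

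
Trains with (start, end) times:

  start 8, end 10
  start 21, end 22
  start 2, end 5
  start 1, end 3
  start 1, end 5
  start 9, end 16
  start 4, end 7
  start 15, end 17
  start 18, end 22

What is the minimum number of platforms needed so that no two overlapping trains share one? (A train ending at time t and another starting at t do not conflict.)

3

starts: [1, 1, 2, 4, 8, 9, 15, 18, 21]
ends:   [3, 5, 5, 7, 10, 16, 17, 22, 22]
s1→1 s1→2 s2→3  — peak 3.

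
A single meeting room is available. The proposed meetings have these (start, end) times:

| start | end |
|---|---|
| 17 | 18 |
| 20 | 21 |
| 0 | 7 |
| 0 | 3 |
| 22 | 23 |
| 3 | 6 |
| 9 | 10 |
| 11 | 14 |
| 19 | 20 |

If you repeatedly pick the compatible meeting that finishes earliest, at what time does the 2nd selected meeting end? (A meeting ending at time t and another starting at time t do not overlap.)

6

By end time: (0,3), (3,6), (0,7), (9,10), (11,14), (17,18), (19,20), (20,21), (22,23).
Pick (0,3); next start ≥ 3 → (3,6); next start ≥ 6 → (9,10); next start ≥ 10 → (11,14); next start ≥ 14 → (17,18); next start ≥ 18 → (19,20); next start ≥ 20 → (20,21); next start ≥ 21 → (22,23).
Selected: (0,3) (3,6) (9,10) (11,14) (17,18) (19,20) (20,21) (22,23)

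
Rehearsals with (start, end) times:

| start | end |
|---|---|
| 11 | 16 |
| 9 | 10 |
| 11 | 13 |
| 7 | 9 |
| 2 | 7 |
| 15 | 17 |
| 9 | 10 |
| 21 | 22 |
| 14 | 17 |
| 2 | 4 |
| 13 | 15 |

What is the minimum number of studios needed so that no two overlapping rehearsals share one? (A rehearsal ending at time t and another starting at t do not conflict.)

Count concurrent intervals with a sweep; the peak is the room count.
Events (time:±→running): 2:+→1 2:+→2 4:-→1 7:-→0 7:+→1 9:-→0 9:+→1 9:+→2 10:-→1 10:-→0 11:+→1 11:+→2 13:-→1 13:+→2 14:+→3 … peak 3.

3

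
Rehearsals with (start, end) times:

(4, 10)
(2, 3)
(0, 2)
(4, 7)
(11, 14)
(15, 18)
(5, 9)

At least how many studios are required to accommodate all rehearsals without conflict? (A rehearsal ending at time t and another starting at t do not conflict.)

Count concurrent intervals with a sweep; the peak is the room count.
Events (time:±→running): 0:+→1 2:-→0 2:+→1 3:-→0 4:+→1 4:+→2 5:+→3 … peak 3.

3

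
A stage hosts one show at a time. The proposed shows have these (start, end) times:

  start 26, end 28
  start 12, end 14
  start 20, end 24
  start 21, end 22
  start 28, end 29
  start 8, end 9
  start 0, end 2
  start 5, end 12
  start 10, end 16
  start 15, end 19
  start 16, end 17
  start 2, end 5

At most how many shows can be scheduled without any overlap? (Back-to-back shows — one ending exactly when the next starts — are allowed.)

Greedy by earliest finish: after sorting by end time, pick each interval compatible with the last pick.
Sorted by end: (0,2)  (2,5)  (8,9)  (5,12)  (12,14)  (10,16)  (16,17)  (15,19)  (21,22)  (20,24)  (26,28)  (28,29)
take (0,2); take (2,5); take (8,9); skip (5,12); take (12,14); take (16,17); take (21,22); take (26,28); take (28,29).
Selected 8 shows.

8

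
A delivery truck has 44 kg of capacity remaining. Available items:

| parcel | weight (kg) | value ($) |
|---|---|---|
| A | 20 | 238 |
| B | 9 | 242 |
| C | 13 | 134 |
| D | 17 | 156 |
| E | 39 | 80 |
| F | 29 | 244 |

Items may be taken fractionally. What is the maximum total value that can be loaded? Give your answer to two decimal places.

632.35

Greedy by value/weight ratio, highest first.
Order: B (242/9=26.89) > A (238/20=11.90) > C (134/13=10.31) > D (156/17=9.18) > F (244/29=8.41) > E (80/39=2.05)
Fill: take B (9 @ 242) → take A (20 @ 238) → take C (13 @ 134) → take 2/17 of D → 18.35; 44/44 used.
Total value = 632.35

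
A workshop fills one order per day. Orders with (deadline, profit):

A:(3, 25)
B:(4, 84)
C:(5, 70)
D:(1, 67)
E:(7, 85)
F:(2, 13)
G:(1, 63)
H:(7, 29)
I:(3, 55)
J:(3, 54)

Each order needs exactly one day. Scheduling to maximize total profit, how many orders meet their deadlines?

7

Sort by profit descending; place each in the latest free slot ≤ its deadline.
By profit: E(d7,85), B(d4,84), C(d5,70), D(d1,67), G(d1,63), I(d3,55), J(d3,54), H(d7,29), A(d3,25), F(d2,13)
E→slot 7; B→slot 4; C→slot 5; D→slot 1; G skipped; I→slot 3; J→slot 2; H→slot 6; A skipped; F skipped.
7 of 10 scheduled.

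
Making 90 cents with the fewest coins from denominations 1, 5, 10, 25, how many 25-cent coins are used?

3

Greedy: take as many of the largest coin as possible, then repeat with the remainder.
90 = 3×25 + 1×10 + 1×5
Count of 25: 3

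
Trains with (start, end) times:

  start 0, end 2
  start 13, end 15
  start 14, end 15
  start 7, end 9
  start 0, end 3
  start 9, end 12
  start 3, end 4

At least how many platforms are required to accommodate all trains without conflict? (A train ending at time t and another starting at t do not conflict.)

2

The answer is the maximum number of intervals overlapping at any instant.
Events (time:±→running): 0:+→1 0:+→2 … peak 2.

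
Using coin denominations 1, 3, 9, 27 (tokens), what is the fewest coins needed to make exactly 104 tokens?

8

Greedy: take as many of the largest coin as possible, then repeat with the remainder.
104 = 3×27 + 2×9 + 1×3 + 2×1
Total coins = 3 + 2 + 1 + 2 = 8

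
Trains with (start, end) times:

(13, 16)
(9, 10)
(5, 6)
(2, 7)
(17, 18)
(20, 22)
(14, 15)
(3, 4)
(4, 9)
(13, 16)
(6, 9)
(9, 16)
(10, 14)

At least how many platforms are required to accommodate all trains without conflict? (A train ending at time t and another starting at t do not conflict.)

4

The answer is the maximum number of intervals overlapping at any instant.
starts: [2, 3, 4, 5, 6, 9, 9, 10, 13, 13, 14, 17, 20]
ends:   [4, 6, 7, 9, 9, 10, 14, 15, 16, 16, 16, 18, 22]
s2→1 s3→2 e4→1 s4→2 s5→3 e6→2 s6→3 e7→2 e9→1 e9→0 s9→1 s9→2 e10→1 s10→2 s13→3 s13→4  — peak 4.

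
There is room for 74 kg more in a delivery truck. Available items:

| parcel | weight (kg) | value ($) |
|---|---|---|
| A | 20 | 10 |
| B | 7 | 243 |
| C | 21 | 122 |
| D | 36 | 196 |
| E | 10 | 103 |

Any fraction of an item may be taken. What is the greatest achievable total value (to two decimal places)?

664.00

Greedy by value/weight ratio, highest first.
Order: B (243/7=34.71) > E (103/10=10.30) > C (122/21=5.81) > D (196/36=5.44) > A (10/20=0.50)
Fill: take B (7 @ 243) → take E (10 @ 103) → take C (21 @ 122) → take D (36 @ 196); 74/74 used.
Total value = 664.00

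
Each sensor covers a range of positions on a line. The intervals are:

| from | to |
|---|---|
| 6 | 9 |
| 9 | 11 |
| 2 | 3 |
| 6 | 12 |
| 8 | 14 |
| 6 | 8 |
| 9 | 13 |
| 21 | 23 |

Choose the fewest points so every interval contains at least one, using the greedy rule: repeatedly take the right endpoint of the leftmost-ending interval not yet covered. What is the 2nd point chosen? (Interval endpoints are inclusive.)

8

Sort by right endpoint; whenever an interval is uncovered, place a point at its right end.
By right end: [2,3]  [6,8]  [6,9]  [9,11]  [6,12]  [9,13]  [8,14]  [21,23]
[2,3] uncovered → point at 3; [6,8] uncovered → point at 8; [9,11] uncovered → point at 11; [21,23] uncovered → point at 23.
Points: 3, 8, 11, 23 (4 total).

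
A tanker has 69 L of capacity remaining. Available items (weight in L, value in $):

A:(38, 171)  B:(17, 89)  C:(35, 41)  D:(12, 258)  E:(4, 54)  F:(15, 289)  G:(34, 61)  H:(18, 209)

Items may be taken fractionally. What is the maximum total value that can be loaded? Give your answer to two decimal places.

912.50

Order: D (258/12=21.50) > F (289/15=19.27) > E (54/4=13.50) > H (209/18=11.61) > B (89/17=5.24) > A (171/38=4.50) > G (61/34=1.79) > C (41/35=1.17)
Fill: take D (12 @ 258) → take F (15 @ 289) → take E (4 @ 54) → take H (18 @ 209) → take B (17 @ 89) → take 3/38 of A → 13.50; 69/69 used.
Total value = 912.50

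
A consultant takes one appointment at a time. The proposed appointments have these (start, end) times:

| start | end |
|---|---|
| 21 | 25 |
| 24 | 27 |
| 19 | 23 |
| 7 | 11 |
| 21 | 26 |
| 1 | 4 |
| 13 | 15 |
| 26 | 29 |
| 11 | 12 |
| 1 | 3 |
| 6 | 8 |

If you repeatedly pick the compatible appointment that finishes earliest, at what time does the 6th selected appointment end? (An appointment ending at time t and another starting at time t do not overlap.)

Sorted by end: (1,3)  (1,4)  (6,8)  (7,11)  (11,12)  (13,15)  (19,23)  (21,25)  (21,26)  (24,27)  (26,29)
take (1,3); take (6,8); skip (7,11); take (11,12); take (13,15); take (19,23); take (24,27).
Selected: (1,3) (6,8) (11,12) (13,15) (19,23) (24,27)

27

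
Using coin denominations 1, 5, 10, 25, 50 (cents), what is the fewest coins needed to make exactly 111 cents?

4

Greedy: take as many of the largest coin as possible, then repeat with the remainder.
111 − 2×50→11 − 1×10→1 − 1×1→0
Total coins = 2 + 1 + 1 = 4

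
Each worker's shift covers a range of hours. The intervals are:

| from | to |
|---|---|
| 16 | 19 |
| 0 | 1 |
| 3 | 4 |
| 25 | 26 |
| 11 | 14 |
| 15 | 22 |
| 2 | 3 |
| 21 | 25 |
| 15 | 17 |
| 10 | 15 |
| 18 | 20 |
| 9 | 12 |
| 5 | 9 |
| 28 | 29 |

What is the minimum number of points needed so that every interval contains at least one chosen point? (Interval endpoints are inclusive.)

8

Sort by right endpoint; whenever an interval is uncovered, place a point at its right end.
By right end: [0,1]  [2,3]  [3,4]  [5,9]  [9,12]  [11,14]  [10,15]  [15,17]  [16,19]  [18,20]  [15,22]  [21,25]  [25,26]  [28,29]
[0,1] uncovered → point at 1; [2,3] uncovered → point at 3; [5,9] uncovered → point at 9; [11,14] uncovered → point at 14; [15,17] uncovered → point at 17; [18,20] uncovered → point at 20; [21,25] uncovered → point at 25; [28,29] uncovered → point at 29.
Points: 1, 3, 9, 14, 17, 20, 25, 29 (8 total).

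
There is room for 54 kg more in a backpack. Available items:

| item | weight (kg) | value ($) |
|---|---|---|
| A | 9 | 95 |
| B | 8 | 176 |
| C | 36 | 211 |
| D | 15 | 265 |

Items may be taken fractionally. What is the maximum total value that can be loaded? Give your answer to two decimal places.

Greedy by value/weight ratio, highest first.
Ratios (sorted): B 22.00, D 17.67, A 10.56, C 5.86
take B (8 @ 176); take D (15 @ 265); take A (9 @ 95); take 22/36 of C → 128.94. Capacity used 54/54.
Total value = 664.94

664.94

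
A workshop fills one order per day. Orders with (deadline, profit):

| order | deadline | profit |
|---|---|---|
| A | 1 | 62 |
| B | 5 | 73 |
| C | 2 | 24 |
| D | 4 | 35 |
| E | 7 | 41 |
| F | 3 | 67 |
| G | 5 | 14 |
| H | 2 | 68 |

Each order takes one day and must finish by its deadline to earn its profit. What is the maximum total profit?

346

Profit order: B=73 H=68 F=67 A=62 E=41 D=35 C=24 G=14
Assign: B→slot 5, H→slot 2, F→slot 3, A→slot 1, E→slot 7, D→slot 4, C skipped, G skipped.
Slots: [1:A] [2:H] [3:F] [4:D] [5:B] [7:E]
Profit = 62 + 68 + 67 + 35 + 73 + 41 = 346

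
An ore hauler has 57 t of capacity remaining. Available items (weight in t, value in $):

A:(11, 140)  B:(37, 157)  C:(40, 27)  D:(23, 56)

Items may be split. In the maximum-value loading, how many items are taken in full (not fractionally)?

Order: A (140/11=12.73) > B (157/37=4.24) > D (56/23=2.43) > C (27/40=0.68)
Fill: take A (11 @ 140) → take B (37 @ 157) → take 9/23 of D → 21.91; 57/57 used.
2 item(s) taken whole; one partial (take 9/23 of D).

2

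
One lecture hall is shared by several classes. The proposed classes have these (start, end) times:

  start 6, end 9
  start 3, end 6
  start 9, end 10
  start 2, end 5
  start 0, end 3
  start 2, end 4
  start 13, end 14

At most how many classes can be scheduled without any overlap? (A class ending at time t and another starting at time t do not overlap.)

Order by finish time; keep every interval that doesn't clash with the previous kept one.
Sorted by end: (0,3)  (2,4)  (2,5)  (3,6)  (6,9)  (9,10)  (13,14)
take (0,3); skip (2,4); skip (2,5); take (3,6); take (6,9); take (9,10); take (13,14).
Selected 5 classes.

5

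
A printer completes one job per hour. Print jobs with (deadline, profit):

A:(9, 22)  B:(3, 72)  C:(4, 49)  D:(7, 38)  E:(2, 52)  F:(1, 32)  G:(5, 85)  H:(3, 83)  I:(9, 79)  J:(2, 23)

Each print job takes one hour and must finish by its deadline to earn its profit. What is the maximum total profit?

480

Sort by profit descending; place each in the latest free slot ≤ its deadline.
By profit: G(d5,85), H(d3,83), I(d9,79), B(d3,72), E(d2,52), C(d4,49), D(d7,38), F(d1,32), J(d2,23), A(d9,22)
G→slot 5; H→slot 3; I→slot 9; B→slot 2; E→slot 1; C→slot 4; D→slot 7; F skipped; J skipped; A→slot 8.
Profit = 52 + 72 + 83 + 49 + 85 + 38 + 22 + 79 = 480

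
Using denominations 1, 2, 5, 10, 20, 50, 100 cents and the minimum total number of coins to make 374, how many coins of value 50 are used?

374 = 3×100 + 1×50 + 1×20 + 2×2
Count of 50: 1

1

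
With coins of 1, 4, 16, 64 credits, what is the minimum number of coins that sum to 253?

10

253 − 3×64→61 − 3×16→13 − 3×4→1 − 1×1→0
Total coins = 3 + 3 + 3 + 1 = 10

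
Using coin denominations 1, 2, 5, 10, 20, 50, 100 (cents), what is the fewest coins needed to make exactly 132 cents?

132 = 1×100 + 1×20 + 1×10 + 1×2
Total coins = 1 + 1 + 1 + 1 = 4

4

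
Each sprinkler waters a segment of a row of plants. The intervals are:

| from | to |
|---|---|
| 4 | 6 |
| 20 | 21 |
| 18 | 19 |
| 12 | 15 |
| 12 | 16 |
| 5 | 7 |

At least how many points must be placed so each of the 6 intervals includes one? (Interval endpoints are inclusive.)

Process intervals by earliest right end; each time one isn't hit yet, stab at its right endpoint.
Sorted: [4,6] [5,7] [12,15] [12,16] [18,19] [20,21]
{[4,6],[5,7]} hit by 6; {[12,15],[12,16]} hit by 15; {[18,19]} hit by 19; {[20,21]} hit by 21.
Points: 6, 15, 19, 21 (4 total).

4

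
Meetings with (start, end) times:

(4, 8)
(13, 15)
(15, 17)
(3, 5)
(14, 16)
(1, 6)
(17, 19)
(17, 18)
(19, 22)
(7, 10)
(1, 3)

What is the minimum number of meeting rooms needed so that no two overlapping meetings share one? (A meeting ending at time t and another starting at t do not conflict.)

The answer is the maximum number of intervals overlapping at any instant.
starts: [1, 1, 3, 4, 7, 13, 14, 15, 17, 17, 19]
ends:   [3, 5, 6, 8, 10, 15, 16, 17, 18, 19, 22]
s1→1 s1→2 e3→1 s3→2 s4→3  — peak 3.

3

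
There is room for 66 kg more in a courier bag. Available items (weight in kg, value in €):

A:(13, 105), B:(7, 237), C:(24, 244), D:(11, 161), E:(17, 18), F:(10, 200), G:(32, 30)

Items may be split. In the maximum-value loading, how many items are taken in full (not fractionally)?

5

Ratios (sorted): B 33.86, F 20.00, D 14.64, C 10.17, A 8.08, E 1.06, G 0.94
take B (7 @ 237); take F (10 @ 200); take D (11 @ 161); take C (24 @ 244); take A (13 @ 105); take 1/17 of E → 1.06. Capacity used 66/66.
5 item(s) taken whole; one partial (take 1/17 of E).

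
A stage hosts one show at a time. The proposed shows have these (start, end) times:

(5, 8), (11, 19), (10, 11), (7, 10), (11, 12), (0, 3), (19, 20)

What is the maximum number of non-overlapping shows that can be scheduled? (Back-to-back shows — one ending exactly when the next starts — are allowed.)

5

Sort by end time and greedily take each interval whose start is ≥ the last chosen end.
By end time: (0,3), (5,8), (7,10), (10,11), (11,12), (11,19), (19,20).
Pick (0,3); next start ≥ 3 → (5,8); next start ≥ 8 → (10,11); next start ≥ 11 → (11,12); next start ≥ 12 → (19,20).
Selected 5 shows.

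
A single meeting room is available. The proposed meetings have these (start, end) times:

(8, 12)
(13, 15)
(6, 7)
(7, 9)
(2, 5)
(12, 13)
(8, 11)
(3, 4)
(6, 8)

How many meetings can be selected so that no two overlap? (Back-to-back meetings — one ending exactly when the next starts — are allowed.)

Sort by end time and greedily take each interval whose start is ≥ the last chosen end.
Sorted by end: (3,4)  (2,5)  (6,7)  (6,8)  (7,9)  (8,11)  (8,12)  (12,13)  (13,15)
take (3,4); skip (2,5); take (6,7); skip (6,8); take (7,9); take (12,13); take (13,15).
Selected 5 meetings.

5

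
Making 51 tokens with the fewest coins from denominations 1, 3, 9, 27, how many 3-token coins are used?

2

Greedy: take as many of the largest coin as possible, then repeat with the remainder.
51 = 1×27 + 2×9 + 2×3
Count of 3: 2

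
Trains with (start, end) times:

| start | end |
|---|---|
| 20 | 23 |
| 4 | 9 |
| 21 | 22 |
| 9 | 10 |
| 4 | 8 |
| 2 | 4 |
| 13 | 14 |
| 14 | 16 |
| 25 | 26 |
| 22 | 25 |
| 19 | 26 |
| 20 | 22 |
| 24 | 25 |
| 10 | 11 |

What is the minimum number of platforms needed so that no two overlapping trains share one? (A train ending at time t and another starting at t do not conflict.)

The answer is the maximum number of intervals overlapping at any instant.
starts: [2, 4, 4, 9, 10, 13, 14, 19, 20, 20, 21, 22, 24, 25]
ends:   [4, 8, 9, 10, 11, 14, 16, 22, 22, 23, 25, 25, 26, 26]
s2→1 e4→0 s4→1 s4→2 e8→1 e9→0 s9→1 e10→0 s10→1 e11→0 s13→1 e14→0 s14→1 e16→0 s19→1 s20→2 s20→3 s21→4  — peak 4.

4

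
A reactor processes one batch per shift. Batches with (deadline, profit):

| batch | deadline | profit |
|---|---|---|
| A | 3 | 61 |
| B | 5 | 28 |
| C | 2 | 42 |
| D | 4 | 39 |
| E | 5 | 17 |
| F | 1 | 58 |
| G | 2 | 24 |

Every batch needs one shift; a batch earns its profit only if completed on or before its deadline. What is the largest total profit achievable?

228

Take jobs in profit order; each goes to the latest open slot no later than its deadline.
Profit order: A=61 F=58 C=42 D=39 B=28 G=24 E=17
Assign: A→slot 3, F→slot 1, C→slot 2, D→slot 4, B→slot 5, G skipped, E skipped.
Slots: [1:F] [2:C] [3:A] [4:D] [5:B]
Profit = 58 + 42 + 61 + 39 + 28 = 228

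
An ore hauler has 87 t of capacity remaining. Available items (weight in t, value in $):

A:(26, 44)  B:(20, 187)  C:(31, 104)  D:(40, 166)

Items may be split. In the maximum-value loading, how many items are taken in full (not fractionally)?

Sort by value per unit weight and fill in that order.
Ratios (sorted): B 9.35, D 4.15, C 3.35, A 1.69
take B (20 @ 187); take D (40 @ 166); take 27/31 of C → 90.58. Capacity used 87/87.
2 item(s) taken whole; one partial (take 27/31 of C).

2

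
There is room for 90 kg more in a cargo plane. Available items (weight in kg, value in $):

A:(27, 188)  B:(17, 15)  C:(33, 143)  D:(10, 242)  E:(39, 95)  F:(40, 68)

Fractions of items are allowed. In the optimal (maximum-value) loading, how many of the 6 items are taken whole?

Sort by value per unit weight and fill in that order.
Order: D (242/10=24.20) > A (188/27=6.96) > C (143/33=4.33) > E (95/39=2.44) > F (68/40=1.70) > B (15/17=0.88)
Fill: take D (10 @ 242) → take A (27 @ 188) → take C (33 @ 143) → take 20/39 of E → 48.72; 90/90 used.
3 item(s) taken whole; one partial (take 20/39 of E).

3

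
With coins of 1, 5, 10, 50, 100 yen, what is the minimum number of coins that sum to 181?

6

Greedy: take as many of the largest coin as possible, then repeat with the remainder.
181 = 1×100 + 1×50 + 3×10 + 1×1
Total coins = 1 + 1 + 3 + 1 = 6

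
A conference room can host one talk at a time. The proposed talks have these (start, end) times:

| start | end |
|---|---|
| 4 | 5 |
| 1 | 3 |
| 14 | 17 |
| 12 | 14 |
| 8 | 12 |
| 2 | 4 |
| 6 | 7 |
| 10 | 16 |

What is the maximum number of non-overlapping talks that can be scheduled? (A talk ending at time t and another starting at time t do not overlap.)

6

By end time: (1,3), (2,4), (4,5), (6,7), (8,12), (12,14), (10,16), (14,17).
Pick (1,3); next start ≥ 3 → (4,5); next start ≥ 5 → (6,7); next start ≥ 7 → (8,12); next start ≥ 12 → (12,14); next start ≥ 14 → (14,17).
Selected 6 talks.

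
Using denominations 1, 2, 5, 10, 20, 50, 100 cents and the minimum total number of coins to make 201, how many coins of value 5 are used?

0

Greedy: take as many of the largest coin as possible, then repeat with the remainder.
201 = 2×100 + 1×1
Count of 5: 0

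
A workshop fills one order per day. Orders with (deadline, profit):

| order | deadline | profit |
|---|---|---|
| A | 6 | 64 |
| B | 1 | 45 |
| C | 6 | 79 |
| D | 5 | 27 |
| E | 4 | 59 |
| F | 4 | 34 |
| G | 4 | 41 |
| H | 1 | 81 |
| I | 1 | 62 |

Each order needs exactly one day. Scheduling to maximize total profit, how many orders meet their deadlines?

6

By profit: H(d1,81), C(d6,79), A(d6,64), I(d1,62), E(d4,59), B(d1,45), G(d4,41), F(d4,34), D(d5,27)
H→slot 1; C→slot 6; A→slot 5; I skipped; E→slot 4; B skipped; G→slot 3; F→slot 2; D skipped.
6 of 9 scheduled.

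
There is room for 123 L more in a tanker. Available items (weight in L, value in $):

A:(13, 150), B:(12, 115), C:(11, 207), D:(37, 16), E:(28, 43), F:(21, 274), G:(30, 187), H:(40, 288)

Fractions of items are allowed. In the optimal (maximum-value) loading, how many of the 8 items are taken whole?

Sort by value per unit weight and fill in that order.
Order: C (207/11=18.82) > F (274/21=13.05) > A (150/13=11.54) > B (115/12=9.58) > H (288/40=7.20) > G (187/30=6.23) > E (43/28=1.54) > D (16/37=0.43)
Fill: take C (11 @ 207) → take F (21 @ 274) → take A (13 @ 150) → take B (12 @ 115) → take H (40 @ 288) → take 26/30 of G → 162.07; 123/123 used.
5 item(s) taken whole; one partial (take 26/30 of G).

5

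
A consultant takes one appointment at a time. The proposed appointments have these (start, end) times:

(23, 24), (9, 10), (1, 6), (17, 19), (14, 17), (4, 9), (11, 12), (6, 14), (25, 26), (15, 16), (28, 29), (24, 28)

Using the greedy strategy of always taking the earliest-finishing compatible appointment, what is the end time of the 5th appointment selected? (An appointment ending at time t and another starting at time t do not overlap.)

19

Greedy by earliest finish: after sorting by end time, pick each interval compatible with the last pick.
By end time: (1,6), (4,9), (9,10), (11,12), (6,14), (15,16), (14,17), (17,19), (23,24), (25,26), (24,28), (28,29).
Pick (1,6); next start ≥ 6 → (9,10); next start ≥ 10 → (11,12); next start ≥ 12 → (15,16); next start ≥ 16 → (17,19); next start ≥ 19 → (23,24); next start ≥ 24 → (25,26); next start ≥ 26 → (28,29).
Selected: (1,6) (9,10) (11,12) (15,16) (17,19) (23,24) (25,26) (28,29)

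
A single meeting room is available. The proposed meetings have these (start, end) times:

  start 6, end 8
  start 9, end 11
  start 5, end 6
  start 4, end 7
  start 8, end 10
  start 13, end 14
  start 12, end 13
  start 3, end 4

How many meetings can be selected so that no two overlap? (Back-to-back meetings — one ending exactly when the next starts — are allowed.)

Sorted by end: (3,4)  (5,6)  (4,7)  (6,8)  (8,10)  (9,11)  (12,13)  (13,14)
take (3,4); take (5,6); take (6,8); take (8,10); take (12,13); take (13,14).
Selected 6 meetings.

6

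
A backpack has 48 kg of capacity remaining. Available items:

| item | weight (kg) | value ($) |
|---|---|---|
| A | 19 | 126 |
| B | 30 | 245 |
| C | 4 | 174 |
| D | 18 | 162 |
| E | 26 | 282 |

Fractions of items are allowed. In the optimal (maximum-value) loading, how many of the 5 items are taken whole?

Sort by value per unit weight and fill in that order.
Order: C (174/4=43.50) > E (282/26=10.85) > D (162/18=9.00) > B (245/30=8.17) > A (126/19=6.63)
Fill: take C (4 @ 174) → take E (26 @ 282) → take D (18 @ 162); 48/48 used.
3 item(s) taken whole.

3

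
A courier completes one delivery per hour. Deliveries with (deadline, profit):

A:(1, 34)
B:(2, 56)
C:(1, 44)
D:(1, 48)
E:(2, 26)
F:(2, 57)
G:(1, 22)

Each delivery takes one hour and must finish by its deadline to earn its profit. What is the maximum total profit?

113

By profit: F(d2,57), B(d2,56), D(d1,48), C(d1,44), A(d1,34), E(d2,26), G(d1,22)
F→slot 2; B→slot 1; D skipped; C skipped; A skipped; E skipped; G skipped.
Profit = 56 + 57 = 113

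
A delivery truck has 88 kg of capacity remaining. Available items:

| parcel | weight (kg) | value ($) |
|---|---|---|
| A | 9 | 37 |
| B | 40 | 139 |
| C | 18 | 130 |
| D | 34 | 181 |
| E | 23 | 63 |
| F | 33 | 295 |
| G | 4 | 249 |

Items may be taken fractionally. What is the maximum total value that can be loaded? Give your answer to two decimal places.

849.68

Order: G (249/4=62.25) > F (295/33=8.94) > C (130/18=7.22) > D (181/34=5.32) > A (37/9=4.11) > B (139/40=3.48) > E (63/23=2.74)
Fill: take G (4 @ 249) → take F (33 @ 295) → take C (18 @ 130) → take 33/34 of D → 175.68; 88/88 used.
Total value = 849.68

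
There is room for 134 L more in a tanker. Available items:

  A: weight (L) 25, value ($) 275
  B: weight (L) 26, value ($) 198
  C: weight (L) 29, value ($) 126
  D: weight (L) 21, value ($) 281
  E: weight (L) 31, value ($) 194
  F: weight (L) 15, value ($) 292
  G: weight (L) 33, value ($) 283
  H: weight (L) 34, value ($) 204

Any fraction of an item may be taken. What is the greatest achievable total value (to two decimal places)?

1416.61

Sort by value per unit weight and fill in that order.
Order: F (292/15=19.47) > D (281/21=13.38) > A (275/25=11.00) > G (283/33=8.58) > B (198/26=7.62) > E (194/31=6.26) > H (204/34=6.00) > C (126/29=4.34)
Fill: take F (15 @ 292) → take D (21 @ 281) → take A (25 @ 275) → take G (33 @ 283) → take B (26 @ 198) → take 14/31 of E → 87.61; 134/134 used.
Total value = 1416.61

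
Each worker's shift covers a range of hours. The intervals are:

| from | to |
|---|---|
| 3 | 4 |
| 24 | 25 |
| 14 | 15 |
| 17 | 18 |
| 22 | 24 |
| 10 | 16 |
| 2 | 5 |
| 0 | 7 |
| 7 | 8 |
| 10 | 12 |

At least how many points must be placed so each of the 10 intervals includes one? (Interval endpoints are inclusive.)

6

Process intervals by earliest right end; each time one isn't hit yet, stab at its right endpoint.
Sorted: [3,4] [2,5] [0,7] [7,8] [10,12] [14,15] [10,16] [17,18] [22,24] [24,25]
{[3,4],[2,5],[0,7]} hit by 4; {[7,8]} hit by 8; {[10,12]} hit by 12; {[14,15],[10,16]} hit by 15; {[17,18]} hit by 18; {[22,24],[24,25]} hit by 24.
Points: 4, 8, 12, 15, 18, 24 (6 total).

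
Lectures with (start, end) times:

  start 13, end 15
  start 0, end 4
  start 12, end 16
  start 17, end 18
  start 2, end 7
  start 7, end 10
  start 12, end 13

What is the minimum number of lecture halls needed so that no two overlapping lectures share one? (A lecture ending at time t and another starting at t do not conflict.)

Count concurrent intervals with a sweep; the peak is the room count.
starts: [0, 2, 7, 12, 12, 13, 17]
ends:   [4, 7, 10, 13, 15, 16, 18]
s0→1 s2→2  — peak 2.

2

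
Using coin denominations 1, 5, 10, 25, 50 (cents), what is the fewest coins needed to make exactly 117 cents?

Use the largest denomination that fits, subtract, and repeat.
117 = 2×50 + 1×10 + 1×5 + 2×1
Total coins = 2 + 1 + 1 + 2 = 6

6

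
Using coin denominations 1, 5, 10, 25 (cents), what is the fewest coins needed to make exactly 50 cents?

2

Use the largest denomination that fits, subtract, and repeat.
50 = 2×25
Total coins = 2 = 2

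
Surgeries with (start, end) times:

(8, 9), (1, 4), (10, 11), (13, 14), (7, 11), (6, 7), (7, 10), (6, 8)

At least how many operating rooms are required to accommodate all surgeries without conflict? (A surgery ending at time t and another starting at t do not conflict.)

starts: [1, 6, 6, 7, 7, 8, 10, 13]
ends:   [4, 7, 8, 9, 10, 11, 11, 14]
s1→1 e4→0 s6→1 s6→2 e7→1 s7→2 s7→3  — peak 3.

3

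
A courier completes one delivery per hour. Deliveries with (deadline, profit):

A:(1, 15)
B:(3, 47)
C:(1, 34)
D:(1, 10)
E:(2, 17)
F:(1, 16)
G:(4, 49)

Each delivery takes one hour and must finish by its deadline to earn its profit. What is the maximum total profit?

147

Profit order: G=49 B=47 C=34 E=17 F=16 A=15 D=10
Assign: G→slot 4, B→slot 3, C→slot 1, E→slot 2, F skipped, A skipped, D skipped.
Slots: [1:C] [2:E] [3:B] [4:G]
Profit = 34 + 17 + 47 + 49 = 147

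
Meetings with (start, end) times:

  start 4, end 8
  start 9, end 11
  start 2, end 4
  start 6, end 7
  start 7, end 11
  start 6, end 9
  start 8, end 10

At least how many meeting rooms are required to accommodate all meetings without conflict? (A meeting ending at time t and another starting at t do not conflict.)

The answer is the maximum number of intervals overlapping at any instant.
Events (time:±→running): 2:+→1 4:-→0 4:+→1 6:+→2 6:+→3 … peak 3.

3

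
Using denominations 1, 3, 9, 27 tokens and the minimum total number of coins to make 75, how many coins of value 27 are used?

75 − 2×27→21 − 2×9→3 − 1×3→0
Count of 27: 2

2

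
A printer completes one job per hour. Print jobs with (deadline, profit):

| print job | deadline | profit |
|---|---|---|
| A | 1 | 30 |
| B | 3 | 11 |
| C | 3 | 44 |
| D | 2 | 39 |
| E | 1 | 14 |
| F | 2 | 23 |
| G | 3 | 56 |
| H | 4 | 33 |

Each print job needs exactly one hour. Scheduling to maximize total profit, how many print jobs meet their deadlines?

4

Take jobs in profit order; each goes to the latest open slot no later than its deadline.
Profit order: G=56 C=44 D=39 H=33 A=30 F=23 E=14 B=11
Assign: G→slot 3, C→slot 2, D→slot 1, H→slot 4, A skipped, F skipped, E skipped, B skipped.
Slots: [1:D] [2:C] [3:G] [4:H]
4 of 8 scheduled.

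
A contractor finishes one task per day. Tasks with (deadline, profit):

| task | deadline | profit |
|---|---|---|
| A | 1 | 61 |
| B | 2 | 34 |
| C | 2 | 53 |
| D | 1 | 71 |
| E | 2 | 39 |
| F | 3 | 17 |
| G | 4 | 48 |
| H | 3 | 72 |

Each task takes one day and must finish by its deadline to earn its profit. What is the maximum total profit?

244

Take jobs in profit order; each goes to the latest open slot no later than its deadline.
Profit order: H=72 D=71 A=61 C=53 G=48 E=39 B=34 F=17
Assign: H→slot 3, D→slot 1, A skipped, C→slot 2, G→slot 4, E skipped, B skipped, F skipped.
Slots: [1:D] [2:C] [3:H] [4:G]
Profit = 71 + 53 + 72 + 48 = 244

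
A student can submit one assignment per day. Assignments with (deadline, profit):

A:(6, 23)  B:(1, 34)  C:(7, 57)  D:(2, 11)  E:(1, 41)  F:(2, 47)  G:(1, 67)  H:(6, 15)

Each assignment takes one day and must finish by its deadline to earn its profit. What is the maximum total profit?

209

Profit order: G=67 C=57 F=47 E=41 B=34 A=23 H=15 D=11
Assign: G→slot 1, C→slot 7, F→slot 2, E skipped, B skipped, A→slot 6, H→slot 5, D skipped.
Slots: [1:G] [2:F] [5:H] [6:A] [7:C]
Profit = 67 + 47 + 15 + 23 + 57 = 209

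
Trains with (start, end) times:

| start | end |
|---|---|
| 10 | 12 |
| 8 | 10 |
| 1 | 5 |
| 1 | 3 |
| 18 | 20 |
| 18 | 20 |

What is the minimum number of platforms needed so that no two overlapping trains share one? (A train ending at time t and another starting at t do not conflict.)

2

The answer is the maximum number of intervals overlapping at any instant.
starts: [1, 1, 8, 10, 18, 18]
ends:   [3, 5, 10, 12, 20, 20]
s1→1 s1→2  — peak 2.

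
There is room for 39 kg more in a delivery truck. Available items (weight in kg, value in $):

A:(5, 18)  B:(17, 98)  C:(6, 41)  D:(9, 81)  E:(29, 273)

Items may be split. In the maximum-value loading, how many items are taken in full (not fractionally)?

Ratios (sorted): E 9.41, D 9.00, C 6.83, B 5.76, A 3.60
take E (29 @ 273); take D (9 @ 81); take 1/6 of C → 6.83. Capacity used 39/39.
2 item(s) taken whole; one partial (take 1/6 of C).

2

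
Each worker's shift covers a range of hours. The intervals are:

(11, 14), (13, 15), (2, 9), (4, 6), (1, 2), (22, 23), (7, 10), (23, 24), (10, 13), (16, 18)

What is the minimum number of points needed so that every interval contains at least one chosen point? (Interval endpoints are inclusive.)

6

By right end: [1,2]  [4,6]  [2,9]  [7,10]  [10,13]  [11,14]  [13,15]  [16,18]  [22,23]  [23,24]
[1,2] uncovered → point at 2; [4,6] uncovered → point at 6; [7,10] uncovered → point at 10; [11,14] uncovered → point at 14; [16,18] uncovered → point at 18; [22,23] uncovered → point at 23.
Points: 2, 6, 10, 14, 18, 23 (6 total).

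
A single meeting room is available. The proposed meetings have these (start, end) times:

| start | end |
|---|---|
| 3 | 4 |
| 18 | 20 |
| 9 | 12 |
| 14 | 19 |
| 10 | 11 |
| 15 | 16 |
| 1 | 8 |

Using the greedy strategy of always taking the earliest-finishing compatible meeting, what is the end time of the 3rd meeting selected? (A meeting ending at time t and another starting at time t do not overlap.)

Greedy by earliest finish: after sorting by end time, pick each interval compatible with the last pick.
Sorted by end: (3,4)  (1,8)  (10,11)  (9,12)  (15,16)  (14,19)  (18,20)
take (3,4); skip (1,8); take (10,11); skip (9,12); take (15,16); take (18,20).
Selected: (3,4) (10,11) (15,16) (18,20)

16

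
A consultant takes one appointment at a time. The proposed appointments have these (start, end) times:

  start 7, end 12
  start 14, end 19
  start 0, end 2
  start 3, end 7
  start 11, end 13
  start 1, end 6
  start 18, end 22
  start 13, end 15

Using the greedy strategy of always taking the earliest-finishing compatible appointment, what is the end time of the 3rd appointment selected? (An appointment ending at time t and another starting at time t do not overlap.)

Order by finish time; keep every interval that doesn't clash with the previous kept one.
Sorted by end: (0,2)  (1,6)  (3,7)  (7,12)  (11,13)  (13,15)  (14,19)  (18,22)
take (0,2); take (3,7); take (7,12); take (13,15); take (18,22).
Selected: (0,2) (3,7) (7,12) (13,15) (18,22)

12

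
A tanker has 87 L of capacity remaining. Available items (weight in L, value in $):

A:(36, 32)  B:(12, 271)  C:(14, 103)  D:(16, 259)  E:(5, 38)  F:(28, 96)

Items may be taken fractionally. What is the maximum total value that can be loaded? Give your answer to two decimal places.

Sort by value per unit weight and fill in that order.
Order: B (271/12=22.58) > D (259/16=16.19) > E (38/5=7.60) > C (103/14=7.36) > F (96/28=3.43) > A (32/36=0.89)
Fill: take B (12 @ 271) → take D (16 @ 259) → take E (5 @ 38) → take C (14 @ 103) → take F (28 @ 96) → take 12/36 of A → 10.67; 87/87 used.
Total value = 777.67

777.67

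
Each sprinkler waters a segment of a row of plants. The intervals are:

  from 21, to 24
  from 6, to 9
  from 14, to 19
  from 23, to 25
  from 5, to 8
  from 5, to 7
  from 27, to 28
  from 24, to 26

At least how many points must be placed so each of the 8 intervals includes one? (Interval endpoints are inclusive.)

Sorted: [5,7] [5,8] [6,9] [14,19] [21,24] [23,25] [24,26] [27,28]
{[5,7],[5,8],[6,9]} hit by 7; {[14,19]} hit by 19; {[21,24],[23,25],[24,26]} hit by 24; {[27,28]} hit by 28.
Points: 7, 19, 24, 28 (4 total).

4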